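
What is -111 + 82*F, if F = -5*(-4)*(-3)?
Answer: -5031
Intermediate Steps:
F = -60 (F = 20*(-3) = -60)
-111 + 82*F = -111 + 82*(-60) = -111 - 4920 = -5031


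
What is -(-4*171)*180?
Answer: 123120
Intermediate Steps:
-(-4*171)*180 = -(-684)*180 = -1*(-123120) = 123120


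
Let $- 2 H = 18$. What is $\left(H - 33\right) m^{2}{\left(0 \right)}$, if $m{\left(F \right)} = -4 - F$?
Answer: $-672$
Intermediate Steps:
$H = -9$ ($H = \left(- \frac{1}{2}\right) 18 = -9$)
$\left(H - 33\right) m^{2}{\left(0 \right)} = \left(-9 - 33\right) \left(-4 - 0\right)^{2} = - 42 \left(-4 + 0\right)^{2} = - 42 \left(-4\right)^{2} = \left(-42\right) 16 = -672$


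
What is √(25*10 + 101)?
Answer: 3*√39 ≈ 18.735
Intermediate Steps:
√(25*10 + 101) = √(250 + 101) = √351 = 3*√39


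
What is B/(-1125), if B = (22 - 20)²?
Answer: -4/1125 ≈ -0.0035556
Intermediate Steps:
B = 4 (B = 2² = 4)
B/(-1125) = 4/(-1125) = 4*(-1/1125) = -4/1125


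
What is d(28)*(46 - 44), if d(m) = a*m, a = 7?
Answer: 392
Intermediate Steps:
d(m) = 7*m
d(28)*(46 - 44) = (7*28)*(46 - 44) = 196*2 = 392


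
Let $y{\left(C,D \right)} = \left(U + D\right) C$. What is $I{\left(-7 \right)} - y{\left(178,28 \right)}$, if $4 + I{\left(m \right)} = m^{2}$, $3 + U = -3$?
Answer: $-3871$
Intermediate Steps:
$U = -6$ ($U = -3 - 3 = -6$)
$y{\left(C,D \right)} = C \left(-6 + D\right)$ ($y{\left(C,D \right)} = \left(-6 + D\right) C = C \left(-6 + D\right)$)
$I{\left(m \right)} = -4 + m^{2}$
$I{\left(-7 \right)} - y{\left(178,28 \right)} = \left(-4 + \left(-7\right)^{2}\right) - 178 \left(-6 + 28\right) = \left(-4 + 49\right) - 178 \cdot 22 = 45 - 3916 = -3871$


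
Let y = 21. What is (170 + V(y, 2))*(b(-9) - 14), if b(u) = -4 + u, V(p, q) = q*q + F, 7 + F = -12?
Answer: -4185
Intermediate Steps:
F = -19 (F = -7 - 12 = -19)
V(p, q) = -19 + q² (V(p, q) = q*q - 19 = q² - 19 = -19 + q²)
(170 + V(y, 2))*(b(-9) - 14) = (170 + (-19 + 2²))*((-4 - 9) - 14) = (170 + (-19 + 4))*(-13 - 14) = (170 - 15)*(-27) = 155*(-27) = -4185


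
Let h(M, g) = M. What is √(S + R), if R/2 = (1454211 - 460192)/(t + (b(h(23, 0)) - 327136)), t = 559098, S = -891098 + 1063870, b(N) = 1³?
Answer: √9296775366087462/231963 ≈ 415.67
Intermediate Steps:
b(N) = 1
S = 172772
R = 1988038/231963 (R = 2*((1454211 - 460192)/(559098 + (1 - 327136))) = 2*(994019/(559098 - 327135)) = 2*(994019/231963) = 1988038/231963 ≈ 8.5705)
√(S + R) = √(172772 + 1988038/231963) = √(40078699474/231963) = √9296775366087462/231963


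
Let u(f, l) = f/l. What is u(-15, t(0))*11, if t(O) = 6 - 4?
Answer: -165/2 ≈ -82.500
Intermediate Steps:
t(O) = 2
u(-15, t(0))*11 = -15/2*11 = -165/2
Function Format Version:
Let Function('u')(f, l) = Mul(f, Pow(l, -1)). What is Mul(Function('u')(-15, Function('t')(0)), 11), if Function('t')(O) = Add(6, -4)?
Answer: Rational(-165, 2) ≈ -82.500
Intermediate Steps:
Function('t')(O) = 2
Mul(Function('u')(-15, Function('t')(0)), 11) = Mul(Mul(-15, Pow(2, -1)), 11) = Mul(Mul(-15, Rational(1, 2)), 11) = Mul(Rational(-15, 2), 11) = Rational(-165, 2)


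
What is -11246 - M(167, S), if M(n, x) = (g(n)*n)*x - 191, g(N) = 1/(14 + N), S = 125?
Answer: -2021830/181 ≈ -11170.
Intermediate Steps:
M(n, x) = -191 + n*x/(14 + n) (M(n, x) = (n/(14 + n))*x - 191 = n*x/(14 + n) - 191 = -191 + n*x/(14 + n))
-11246 - M(167, S) = -11246 - (-2674 - 191*167 + 167*125)/(14 + 167) = -11246 - (-2674 - 31897 + 20875)/181 = -11246 - (-13696)/181 = -11246 - 1*(-13696/181) = -11246 + 13696/181 = -2021830/181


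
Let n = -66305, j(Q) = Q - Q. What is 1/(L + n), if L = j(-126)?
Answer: -1/66305 ≈ -1.5082e-5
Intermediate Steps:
j(Q) = 0
L = 0
1/(L + n) = 1/(0 - 66305) = 1/(-66305) = -1/66305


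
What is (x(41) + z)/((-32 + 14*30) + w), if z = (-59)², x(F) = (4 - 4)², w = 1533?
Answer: 3481/1921 ≈ 1.8121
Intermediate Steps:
x(F) = 0 (x(F) = 0² = 0)
z = 3481
(x(41) + z)/((-32 + 14*30) + w) = (0 + 3481)/((-32 + 14*30) + 1533) = 3481/((-32 + 420) + 1533) = 3481/(388 + 1533) = 3481/1921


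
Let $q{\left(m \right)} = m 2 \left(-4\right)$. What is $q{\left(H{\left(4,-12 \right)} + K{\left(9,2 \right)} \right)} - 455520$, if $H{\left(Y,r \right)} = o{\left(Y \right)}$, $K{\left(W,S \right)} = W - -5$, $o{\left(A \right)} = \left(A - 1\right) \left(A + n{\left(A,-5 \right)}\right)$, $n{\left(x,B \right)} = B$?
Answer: $-455608$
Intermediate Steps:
$o{\left(A \right)} = \left(-1 + A\right) \left(-5 + A\right)$ ($o{\left(A \right)} = \left(A - 1\right) \left(A - 5\right) = \left(-1 + A\right) \left(-5 + A\right)$)
$K{\left(W,S \right)} = 5 + W$ ($K{\left(W,S \right)} = W + 5 = 5 + W$)
$H{\left(Y,r \right)} = 5 + Y^{2} - 6 Y$
$q{\left(m \right)} = - 8 m$ ($q{\left(m \right)} = 2 m \left(-4\right) = - 8 m$)
$q{\left(H{\left(4,-12 \right)} + K{\left(9,2 \right)} \right)} - 455520 = - 8 \left(\left(5 + 4^{2} - 24\right) + \left(5 + 9\right)\right) - 455520 = - 8 \left(\left(5 + 16 - 24\right) + 14\right) - 455520 = - 8 \left(-3 + 14\right) - 455520 = \left(-8\right) 11 - 455520 = -88 - 455520 = -455608$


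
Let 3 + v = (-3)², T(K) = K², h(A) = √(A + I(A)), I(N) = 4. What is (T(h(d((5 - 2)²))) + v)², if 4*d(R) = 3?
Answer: 1849/16 ≈ 115.56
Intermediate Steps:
d(R) = ¾ (d(R) = (¼)*3 = ¾)
h(A) = √(4 + A) (h(A) = √(A + 4) = √(4 + A))
v = 6 (v = -3 + (-3)² = -3 + 9 = 6)
(T(h(d((5 - 2)²))) + v)² = ((√(4 + ¾))² + 6)² = ((√(19/4))² + 6)² = ((√19/2)² + 6)² = (19/4 + 6)² = (43/4)² = 1849/16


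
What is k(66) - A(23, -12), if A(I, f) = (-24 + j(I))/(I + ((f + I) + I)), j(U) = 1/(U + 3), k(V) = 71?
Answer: 105845/1482 ≈ 71.420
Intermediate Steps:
j(U) = 1/(3 + U)
A(I, f) = (-24 + 1/(3 + I))/(f + 3*I) (A(I, f) = (-24 + 1/(3 + I))/(I + ((f + I) + I)) = (-24 + 1/(3 + I))/(I + ((I + f) + I)) = (-24 + 1/(3 + I))/(I + (f + 2*I)) = (-24 + 1/(3 + I))/(f + 3*I))
k(66) - A(23, -12) = 71 - (-71 - 24*23)/((3 + 23)*(-12 + 3*23)) = 71 - (-71 - 552)/(26*(-12 + 69)) = 71 - (-623)/(26*57) = 71 - 1*(-623/1482) = 71 + 623/1482 = 105845/1482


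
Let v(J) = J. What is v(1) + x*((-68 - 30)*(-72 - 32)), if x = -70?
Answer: -713439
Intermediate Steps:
v(1) + x*((-68 - 30)*(-72 - 32)) = 1 - 70*(-68 - 30)*(-72 - 32) = 1 - (-6860)*(-104) = 1 - 70*10192 = 1 - 713440 = -713439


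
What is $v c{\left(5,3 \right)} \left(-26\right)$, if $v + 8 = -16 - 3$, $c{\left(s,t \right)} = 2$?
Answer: $1404$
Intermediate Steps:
$v = -27$ ($v = -8 - 19 = -27$)
$v c{\left(5,3 \right)} \left(-26\right) = \left(-27\right) 2 \left(-26\right) = \left(-54\right) \left(-26\right) = 1404$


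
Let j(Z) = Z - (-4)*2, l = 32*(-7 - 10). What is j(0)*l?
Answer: -4352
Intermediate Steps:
l = -544 (l = 32*(-17) = -544)
j(Z) = 8 + Z (j(Z) = Z - 1*(-8) = Z + 8 = 8 + Z)
j(0)*l = (8 + 0)*(-544) = 8*(-544) = -4352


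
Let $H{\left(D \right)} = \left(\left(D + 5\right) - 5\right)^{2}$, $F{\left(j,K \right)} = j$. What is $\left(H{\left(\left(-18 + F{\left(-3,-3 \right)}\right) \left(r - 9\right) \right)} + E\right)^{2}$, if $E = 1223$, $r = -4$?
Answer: $5738365504$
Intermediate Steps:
$H{\left(D \right)} = D^{2}$ ($H{\left(D \right)} = \left(\left(5 + D\right) - 5\right)^{2} = D^{2}$)
$\left(H{\left(\left(-18 + F{\left(-3,-3 \right)}\right) \left(r - 9\right) \right)} + E\right)^{2} = \left(\left(\left(-18 - 3\right) \left(-4 - 9\right)\right)^{2} + 1223\right)^{2} = \left(\left(\left(-21\right) \left(-13\right)\right)^{2} + 1223\right)^{2} = \left(273^{2} + 1223\right)^{2} = \left(74529 + 1223\right)^{2} = 75752^{2} = 5738365504$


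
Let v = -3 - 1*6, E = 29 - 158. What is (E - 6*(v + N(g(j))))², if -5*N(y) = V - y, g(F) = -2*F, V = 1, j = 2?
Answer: 4761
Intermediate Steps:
E = -129
v = -9 (v = -3 - 6 = -9)
N(y) = -⅕ + y/5 (N(y) = -(1 - y)/5 = -⅕ + y/5)
(E - 6*(v + N(g(j))))² = (-129 - 6*(-9 + (-⅕ + (-2*2)/5)))² = (-129 - 6*(-9 + (-⅕ + (⅕)*(-4))))² = (-129 - 6*(-9 + (-⅕ - ⅘)))² = (-129 - 6*(-9 - 1))² = (-129 - 6*(-10))² = (-129 + 60)² = (-69)² = 4761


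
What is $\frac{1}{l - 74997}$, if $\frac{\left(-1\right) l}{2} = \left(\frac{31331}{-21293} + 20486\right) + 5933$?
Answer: $- \frac{21293}{2721927993} \approx -7.8228 \cdot 10^{-6}$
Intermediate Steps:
$l = - \frac{1125016872}{21293}$ ($l = - 2 \left(\left(\frac{31331}{-21293} + 20486\right) + 5933\right) = - 2 \left(\left(31331 \left(- \frac{1}{21293}\right) + 20486\right) + 5933\right) = - 2 \left(\left(- \frac{31331}{21293} + 20486\right) + 5933\right) = - 2 \left(\frac{436177067}{21293} + 5933\right) = \left(-2\right) \frac{562508436}{21293} = - \frac{1125016872}{21293} \approx -52835.0$)
$\frac{1}{l - 74997} = \frac{1}{- \frac{1125016872}{21293} - 74997} = \frac{1}{- \frac{2721927993}{21293}} = - \frac{21293}{2721927993}$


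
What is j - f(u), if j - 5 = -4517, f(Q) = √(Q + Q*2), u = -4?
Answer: -4512 - 2*I*√3 ≈ -4512.0 - 3.4641*I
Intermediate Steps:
f(Q) = √3*√Q (f(Q) = √(Q + 2*Q) = √(3*Q) = √3*√Q)
j = -4512 (j = 5 - 4517 = -4512)
j - f(u) = -4512 - √3*√(-4) = -4512 - √3*2*I = -4512 - 2*I*√3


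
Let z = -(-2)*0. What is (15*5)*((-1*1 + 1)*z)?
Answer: 0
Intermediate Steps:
z = 0 (z = -1*0 = 0)
(15*5)*((-1*1 + 1)*z) = (15*5)*((-1*1 + 1)*0) = 75*((-1 + 1)*0) = 75*(0*0) = 75*0 = 0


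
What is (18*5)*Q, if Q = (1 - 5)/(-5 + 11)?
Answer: -60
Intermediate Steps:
Q = -2/3 (Q = -4/6 = -4*1/6 = -2/3 ≈ -0.66667)
(18*5)*Q = (18*5)*(-2/3) = 90*(-2/3) = -60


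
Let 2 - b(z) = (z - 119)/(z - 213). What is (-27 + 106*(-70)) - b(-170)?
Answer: -2852678/383 ≈ -7448.2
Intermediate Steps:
b(z) = 2 - (-119 + z)/(-213 + z) (b(z) = 2 - (z - 119)/(z - 213) = 2 - (-119 + z)/(-213 + z))
(-27 + 106*(-70)) - b(-170) = (-27 + 106*(-70)) - (-307 - 170)/(-213 - 170) = (-27 - 7420) - (-477)/(-383) = -7447 - (-1)*(-477)/383 = -7447 - 1*477/383 = -7447 - 477/383 = -2852678/383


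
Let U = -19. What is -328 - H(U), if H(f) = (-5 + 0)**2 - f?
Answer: -372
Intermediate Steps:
H(f) = 25 - f (H(f) = (-5)**2 - f = 25 - f)
-328 - H(U) = -328 - (25 - 1*(-19)) = -328 - (25 + 19) = -328 - 1*44 = -328 - 44 = -372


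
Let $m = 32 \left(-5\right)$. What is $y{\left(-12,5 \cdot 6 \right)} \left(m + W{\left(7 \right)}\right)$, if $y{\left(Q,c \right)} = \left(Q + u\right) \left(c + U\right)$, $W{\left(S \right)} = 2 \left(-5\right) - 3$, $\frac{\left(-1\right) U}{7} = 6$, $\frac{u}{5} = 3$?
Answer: $6228$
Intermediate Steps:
$u = 15$ ($u = 5 \cdot 3 = 15$)
$U = -42$ ($U = \left(-7\right) 6 = -42$)
$m = -160$
$W{\left(S \right)} = -13$ ($W{\left(S \right)} = -10 - 3 = -13$)
$y{\left(Q,c \right)} = \left(-42 + c\right) \left(15 + Q\right)$ ($y{\left(Q,c \right)} = \left(Q + 15\right) \left(c - 42\right) = \left(15 + Q\right) \left(-42 + c\right) = \left(-42 + c\right) \left(15 + Q\right)$)
$y{\left(-12,5 \cdot 6 \right)} \left(m + W{\left(7 \right)}\right) = \left(-630 - -504 + 15 \cdot 5 \cdot 6 - 12 \cdot 5 \cdot 6\right) \left(-160 - 13\right) = \left(-630 + 504 + 15 \cdot 30 - 360\right) \left(-173\right) = \left(-630 + 504 + 450 - 360\right) \left(-173\right) = \left(-36\right) \left(-173\right) = 6228$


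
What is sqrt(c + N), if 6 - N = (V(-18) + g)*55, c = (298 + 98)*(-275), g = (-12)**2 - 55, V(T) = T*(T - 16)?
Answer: I*sqrt(147449) ≈ 383.99*I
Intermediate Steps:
V(T) = T*(-16 + T)
g = 89 (g = 144 - 55 = 89)
c = -108900 (c = 396*(-275) = -108900)
N = -38549 (N = 6 - (-18*(-16 - 18) + 89)*55 = 6 - (-18*(-34) + 89)*55 = 6 - (612 + 89)*55 = 6 - 701*55 = 6 - 1*38555 = 6 - 38555 = -38549)
sqrt(c + N) = sqrt(-108900 - 38549) = sqrt(-147449) = I*sqrt(147449)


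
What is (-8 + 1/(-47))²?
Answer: 142129/2209 ≈ 64.341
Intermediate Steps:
(-8 + 1/(-47))² = (-8 - 1/47)² = (-377/47)² = 142129/2209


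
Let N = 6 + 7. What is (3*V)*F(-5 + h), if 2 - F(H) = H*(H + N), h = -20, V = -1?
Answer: 894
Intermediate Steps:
N = 13
F(H) = 2 - H*(13 + H) (F(H) = 2 - H*(H + 13) = 2 - H*(13 + H))
(3*V)*F(-5 + h) = (3*(-1))*(2 - (-5 - 20)² - 13*(-5 - 20)) = -3*(2 - 1*(-25)² - 13*(-25)) = -3*(2 - 1*625 + 325) = -3*(2 - 625 + 325) = -3*(-298) = 894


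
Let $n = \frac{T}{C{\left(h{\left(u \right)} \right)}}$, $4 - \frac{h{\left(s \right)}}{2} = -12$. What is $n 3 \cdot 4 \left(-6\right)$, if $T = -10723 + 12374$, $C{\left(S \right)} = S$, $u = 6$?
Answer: $- \frac{14859}{4} \approx -3714.8$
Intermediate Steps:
$h{\left(s \right)} = 32$ ($h{\left(s \right)} = 8 - -24 = 8 + 24 = 32$)
$T = 1651$
$n = \frac{1651}{32} \approx 51.594$
$n 3 \cdot 4 \left(-6\right) = \frac{1651 \cdot 3 \cdot 4 \left(-6\right)}{32} = \frac{1651 \cdot 12 \left(-6\right)}{32} = \frac{1651}{32} \left(-72\right) = - \frac{14859}{4}$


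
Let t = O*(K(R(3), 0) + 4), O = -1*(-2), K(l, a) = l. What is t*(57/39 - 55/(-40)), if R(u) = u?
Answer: 2065/52 ≈ 39.712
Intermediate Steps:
O = 2
t = 14 (t = 2*(3 + 4) = 2*7 = 14)
t*(57/39 - 55/(-40)) = 14*(57/39 - 55/(-40)) = 14*(57*(1/39) - 55*(-1/40)) = 14*(19/13 + 11/8) = 14*(295/104) = 2065/52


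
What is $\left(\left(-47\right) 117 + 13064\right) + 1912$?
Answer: $9477$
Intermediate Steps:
$\left(\left(-47\right) 117 + 13064\right) + 1912 = \left(-5499 + 13064\right) + 1912 = 7565 + 1912 = 9477$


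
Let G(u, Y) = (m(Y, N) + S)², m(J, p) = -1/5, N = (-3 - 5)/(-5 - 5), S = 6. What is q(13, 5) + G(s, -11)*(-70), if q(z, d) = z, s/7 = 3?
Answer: -11709/5 ≈ -2341.8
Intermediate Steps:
N = ⅘ (N = -8/(-10) = -8*(-⅒) = ⅘ ≈ 0.80000)
s = 21 (s = 7*3 = 21)
m(J, p) = -⅕ (m(J, p) = -1*⅕ = -⅕)
G(u, Y) = 841/25 (G(u, Y) = (-⅕ + 6)² = (29/5)² = 841/25)
q(13, 5) + G(s, -11)*(-70) = 13 + (841/25)*(-70) = 13 - 11774/5 = -11709/5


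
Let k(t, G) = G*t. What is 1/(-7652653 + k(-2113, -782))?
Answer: -1/6000287 ≈ -1.6666e-7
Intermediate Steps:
1/(-7652653 + k(-2113, -782)) = 1/(-7652653 - 782*(-2113)) = 1/(-7652653 + 1652366) = 1/(-6000287) = -1/6000287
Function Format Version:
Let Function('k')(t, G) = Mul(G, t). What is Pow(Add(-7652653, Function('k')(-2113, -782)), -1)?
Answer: Rational(-1, 6000287) ≈ -1.6666e-7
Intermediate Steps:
Pow(Add(-7652653, Function('k')(-2113, -782)), -1) = Pow(Add(-7652653, Mul(-782, -2113)), -1) = Pow(Add(-7652653, 1652366), -1) = Pow(-6000287, -1) = Rational(-1, 6000287)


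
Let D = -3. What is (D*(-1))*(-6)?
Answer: -18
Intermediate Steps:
(D*(-1))*(-6) = -3*(-1)*(-6) = 3*(-6) = -18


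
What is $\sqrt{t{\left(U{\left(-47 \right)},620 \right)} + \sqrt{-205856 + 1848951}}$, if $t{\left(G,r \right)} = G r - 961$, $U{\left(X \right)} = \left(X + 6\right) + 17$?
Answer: $\sqrt{-15841 + \sqrt{1643095}} \approx 120.66 i$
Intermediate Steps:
$U{\left(X \right)} = 23 + X$ ($U{\left(X \right)} = \left(6 + X\right) + 17 = 23 + X$)
$t{\left(G,r \right)} = -961 + G r$
$\sqrt{t{\left(U{\left(-47 \right)},620 \right)} + \sqrt{-205856 + 1848951}} = \sqrt{\left(-961 + \left(23 - 47\right) 620\right) + \sqrt{-205856 + 1848951}} = \sqrt{\left(-961 - 14880\right) + \sqrt{1643095}} = \sqrt{-15841 + \sqrt{1643095}}$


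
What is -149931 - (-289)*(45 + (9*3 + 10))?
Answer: -126233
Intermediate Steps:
-149931 - (-289)*(45 + (9*3 + 10)) = -149931 - (-289)*(45 + (27 + 10)) = -149931 - (-289)*(45 + 37) = -149931 - (-289)*82 = -149931 - 1*(-23698) = -149931 + 23698 = -126233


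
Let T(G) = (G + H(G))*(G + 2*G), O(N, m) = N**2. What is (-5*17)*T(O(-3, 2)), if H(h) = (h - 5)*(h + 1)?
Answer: -112455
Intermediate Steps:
H(h) = (1 + h)*(-5 + h) (H(h) = (-5 + h)*(1 + h) = (1 + h)*(-5 + h))
T(G) = 3*G*(-5 + G**2 - 3*G) (T(G) = (G + (-5 + G**2 - 4*G))*(G + 2*G) = (-5 + G**2 - 3*G)*(3*G) = 3*G*(-5 + G**2 - 3*G))
(-5*17)*T(O(-3, 2)) = (-5*17)*(3*(-3)**2*(-5 + ((-3)**2)**2 - 3*(-3)**2)) = -255*9*(-5 + 9**2 - 3*9) = -255*9*(-5 + 81 - 27) = -255*9*49 = -85*1323 = -112455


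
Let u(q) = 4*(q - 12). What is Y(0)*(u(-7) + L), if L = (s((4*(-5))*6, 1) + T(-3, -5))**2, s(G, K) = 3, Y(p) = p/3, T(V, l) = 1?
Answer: 0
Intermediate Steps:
Y(p) = p/3 (Y(p) = p*(1/3) = p/3)
L = 16 (L = (3 + 1)**2 = 4**2 = 16)
u(q) = -48 + 4*q (u(q) = 4*(-12 + q) = -48 + 4*q)
Y(0)*(u(-7) + L) = ((1/3)*0)*((-48 + 4*(-7)) + 16) = 0*((-48 - 28) + 16) = 0*(-76 + 16) = 0*(-60) = 0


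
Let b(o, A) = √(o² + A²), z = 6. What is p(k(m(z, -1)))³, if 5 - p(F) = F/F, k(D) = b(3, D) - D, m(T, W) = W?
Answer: 64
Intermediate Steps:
b(o, A) = √(A² + o²)
k(D) = √(9 + D²) - D (k(D) = √(D² + 3²) - D = √(D² + 9) - D = √(9 + D²) - D)
p(F) = 4 (p(F) = 5 - F/F = 5 - 1*1 = 5 - 1 = 4)
p(k(m(z, -1)))³ = 4³ = 64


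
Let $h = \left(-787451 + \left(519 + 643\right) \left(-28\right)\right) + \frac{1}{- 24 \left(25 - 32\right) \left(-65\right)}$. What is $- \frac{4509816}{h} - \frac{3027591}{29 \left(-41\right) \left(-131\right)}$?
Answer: $- \frac{19439137877252751}{1394706278208119} \approx -13.938$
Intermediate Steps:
$h = - \frac{8954258041}{10920}$ ($h = \left(-787451 + 1162 \left(-28\right)\right) + \frac{1}{- 24 \left(25 - 32\right) \left(-65\right)} = \left(-787451 - 32536\right) + \frac{1}{\left(-24\right) \left(-7\right) \left(-65\right)} = -819987 + \frac{1}{168 \left(-65\right)} = -819987 + \frac{1}{-10920} = -819987 - \frac{1}{10920} = - \frac{8954258041}{10920} \approx -8.1999 \cdot 10^{5}$)
$- \frac{4509816}{h} - \frac{3027591}{29 \left(-41\right) \left(-131\right)} = - \frac{4509816}{- \frac{8954258041}{10920}} - \frac{3027591}{29 \left(-41\right) \left(-131\right)} = \left(-4509816\right) \left(- \frac{10920}{8954258041}\right) - \frac{3027591}{\left(-1189\right) \left(-131\right)} = \frac{49247190720}{8954258041} - \frac{3027591}{155759} = - \frac{19439137877252751}{1394706278208119}$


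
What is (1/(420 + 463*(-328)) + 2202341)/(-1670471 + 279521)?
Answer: -333531330403/210651031800 ≈ -1.5833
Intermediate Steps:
(1/(420 + 463*(-328)) + 2202341)/(-1670471 + 279521) = (1/(420 - 151864) + 2202341)/(-1390950) = (1/(-151444) + 2202341)*(-1/1390950) = (-1/151444 + 2202341)*(-1/1390950) = (333531330403/151444)*(-1/1390950) = -333531330403/210651031800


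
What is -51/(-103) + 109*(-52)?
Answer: -583753/103 ≈ -5667.5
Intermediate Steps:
-51/(-103) + 109*(-52) = -51*(-1/103) - 5668 = 51/103 - 5668 = -583753/103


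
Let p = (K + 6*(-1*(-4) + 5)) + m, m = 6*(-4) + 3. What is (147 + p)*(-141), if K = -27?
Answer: -21573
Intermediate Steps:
m = -21 (m = -24 + 3 = -21)
p = 6 (p = (-27 + 6*(-1*(-4) + 5)) - 21 = (-27 + 6*(4 + 5)) - 21 = (-27 + 6*9) - 21 = (-27 + 54) - 21 = 27 - 21 = 6)
(147 + p)*(-141) = (147 + 6)*(-141) = 153*(-141) = -21573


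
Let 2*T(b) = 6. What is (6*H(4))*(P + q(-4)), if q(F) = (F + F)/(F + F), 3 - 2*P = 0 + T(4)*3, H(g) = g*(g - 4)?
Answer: 0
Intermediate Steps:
T(b) = 3 (T(b) = (½)*6 = 3)
H(g) = g*(-4 + g)
P = -3 (P = 3/2 - (0 + 3*3)/2 = 3/2 - (0 + 9)/2 = 3/2 - ½*9 = 3/2 - 9/2 = -3)
q(F) = 1 (q(F) = (2*F)/((2*F)) = (2*F)*(1/(2*F)) = 1)
(6*H(4))*(P + q(-4)) = (6*(4*(-4 + 4)))*(-3 + 1) = (6*(4*0))*(-2) = (6*0)*(-2) = 0*(-2) = 0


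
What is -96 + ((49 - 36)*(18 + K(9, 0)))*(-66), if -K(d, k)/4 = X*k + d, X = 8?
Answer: 15348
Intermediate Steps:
K(d, k) = -32*k - 4*d (K(d, k) = -4*(8*k + d) = -4*(d + 8*k) = -32*k - 4*d)
-96 + ((49 - 36)*(18 + K(9, 0)))*(-66) = -96 + ((49 - 36)*(18 + (-32*0 - 4*9)))*(-66) = -96 + (13*(18 + (0 - 36)))*(-66) = -96 + (13*(18 - 36))*(-66) = -96 + (13*(-18))*(-66) = -96 - 234*(-66) = -96 + 15444 = 15348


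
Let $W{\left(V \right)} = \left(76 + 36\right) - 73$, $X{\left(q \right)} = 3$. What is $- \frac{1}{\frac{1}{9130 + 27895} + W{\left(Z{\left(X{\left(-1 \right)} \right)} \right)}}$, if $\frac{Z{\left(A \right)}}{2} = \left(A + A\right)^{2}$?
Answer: $- \frac{37025}{1443976} \approx -0.025641$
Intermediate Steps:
$Z{\left(A \right)} = 8 A^{2}$ ($Z{\left(A \right)} = 2 \left(A + A\right)^{2} = 2 \left(2 A\right)^{2} = 2 \cdot 4 A^{2} = 8 A^{2}$)
$W{\left(V \right)} = 39$ ($W{\left(V \right)} = 112 - 73 = 39$)
$- \frac{1}{\frac{1}{9130 + 27895} + W{\left(Z{\left(X{\left(-1 \right)} \right)} \right)}} = - \frac{1}{\frac{1}{9130 + 27895} + 39} = - \frac{1}{\frac{1}{37025} + 39} = - \frac{1}{\frac{1443976}{37025}} = \left(-1\right) \frac{37025}{1443976} = - \frac{37025}{1443976}$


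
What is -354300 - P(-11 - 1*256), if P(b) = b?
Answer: -354033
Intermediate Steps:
-354300 - P(-11 - 1*256) = -354300 - (-11 - 1*256) = -354300 - (-11 - 256) = -354300 - 1*(-267) = -354300 + 267 = -354033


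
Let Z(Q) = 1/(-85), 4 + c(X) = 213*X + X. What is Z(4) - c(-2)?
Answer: 36719/85 ≈ 431.99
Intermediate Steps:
c(X) = -4 + 214*X (c(X) = -4 + (213*X + X) = -4 + 214*X)
Z(Q) = -1/85
Z(4) - c(-2) = -1/85 - (-4 + 214*(-2)) = -1/85 - (-4 - 428) = -1/85 - 1*(-432) = -1/85 + 432 = 36719/85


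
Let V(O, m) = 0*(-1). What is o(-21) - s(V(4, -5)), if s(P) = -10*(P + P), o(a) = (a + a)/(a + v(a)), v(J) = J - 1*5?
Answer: 42/47 ≈ 0.89362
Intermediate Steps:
v(J) = -5 + J (v(J) = J - 5 = -5 + J)
o(a) = 2*a/(-5 + 2*a) (o(a) = (a + a)/(a + (-5 + a)) = (2*a)/(-5 + 2*a) = 2*a/(-5 + 2*a))
V(O, m) = 0
s(P) = -20*P
o(-21) - s(V(4, -5)) = 2*(-21)/(-5 + 2*(-21)) - (-20)*0 = 2*(-21)/(-5 - 42) - 1*0 = 2*(-21)/(-47) + 0 = 2*(-21)*(-1/47) + 0 = 42/47 + 0 = 42/47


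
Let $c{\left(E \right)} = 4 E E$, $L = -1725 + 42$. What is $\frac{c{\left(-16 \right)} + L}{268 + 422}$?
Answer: $- \frac{659}{690} \approx -0.95507$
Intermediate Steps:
$L = -1683$
$c{\left(E \right)} = 4 E^{2}$
$\frac{c{\left(-16 \right)} + L}{268 + 422} = \frac{4 \left(-16\right)^{2} - 1683}{268 + 422} = \frac{4 \cdot 256 - 1683}{690} = \left(1024 - 1683\right) \frac{1}{690} = \left(-659\right) \frac{1}{690} = - \frac{659}{690}$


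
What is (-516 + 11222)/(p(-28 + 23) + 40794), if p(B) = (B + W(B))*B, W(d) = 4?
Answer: 10706/40799 ≈ 0.26241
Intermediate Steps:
p(B) = B*(4 + B) (p(B) = (B + 4)*B = (4 + B)*B = B*(4 + B))
(-516 + 11222)/(p(-28 + 23) + 40794) = (-516 + 11222)/((-28 + 23)*(4 + (-28 + 23)) + 40794) = 10706/(-5*(4 - 5) + 40794) = 10706/(-5*(-1) + 40794) = 10706/(5 + 40794) = 10706/40799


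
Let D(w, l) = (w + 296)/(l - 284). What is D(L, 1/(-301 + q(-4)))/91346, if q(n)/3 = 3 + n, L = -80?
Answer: -3648/438141089 ≈ -8.3261e-6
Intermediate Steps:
q(n) = 9 + 3*n (q(n) = 3*(3 + n) = 9 + 3*n)
D(w, l) = (296 + w)/(-284 + l)
D(L, 1/(-301 + q(-4)))/91346 = ((296 - 80)/(-284 + 1/(-301 + (9 + 3*(-4)))))/91346 = (216/(-284 + 1/(-301 + (9 - 12))))*(1/91346) = (216/(-284 + 1/(-301 - 3)))*(1/91346) = (216/(-284 + 1/(-304)))*(1/91346) = (216/(-284 - 1/304))*(1/91346) = (216/(-86337/304))*(1/91346) = -304/86337*216*(1/91346) = -7296/9593*1/91346 = -3648/438141089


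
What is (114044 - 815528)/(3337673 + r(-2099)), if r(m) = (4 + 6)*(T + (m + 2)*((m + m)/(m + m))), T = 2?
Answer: -701484/3316723 ≈ -0.21150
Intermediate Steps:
r(m) = 40 + 10*m (r(m) = (4 + 6)*(2 + (m + 2)*((m + m)/(m + m))) = 10*(2 + (2 + m)*((2*m)/((2*m)))) = 10*(2 + (2 + m)*((2*m)*(1/(2*m)))) = 10*(2 + (2 + m)*1) = 10*(2 + (2 + m)) = 10*(4 + m) = 40 + 10*m)
(114044 - 815528)/(3337673 + r(-2099)) = (114044 - 815528)/(3337673 + (40 + 10*(-2099))) = -701484/(3337673 + (40 - 20990)) = -701484/(3337673 - 20950) = -701484/3316723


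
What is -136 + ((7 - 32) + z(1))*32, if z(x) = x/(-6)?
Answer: -2824/3 ≈ -941.33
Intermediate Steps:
z(x) = -x/6 (z(x) = x*(-1/6) = -x/6)
-136 + ((7 - 32) + z(1))*32 = -136 + ((7 - 32) - 1/6*1)*32 = -136 + (-25 - 1/6)*32 = -136 - 151/6*32 = -136 - 2416/3 = -2824/3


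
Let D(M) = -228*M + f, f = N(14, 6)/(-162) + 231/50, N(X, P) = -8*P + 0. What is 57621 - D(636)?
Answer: 273542513/1350 ≈ 2.0262e+5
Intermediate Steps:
N(X, P) = -8*P
f = 6637/1350 (f = -8*6/(-162) + 231/50 = -48*(-1/162) + 231*(1/50) = 8/27 + 231/50 = 6637/1350 ≈ 4.9163)
D(M) = 6637/1350 - 228*M (D(M) = -228*M + 6637/1350 = 6637/1350 - 228*M)
57621 - D(636) = 57621 - (6637/1350 - 228*636) = 57621 - (6637/1350 - 145008) = 57621 - 1*(-195754163/1350) = 57621 + 195754163/1350 = 273542513/1350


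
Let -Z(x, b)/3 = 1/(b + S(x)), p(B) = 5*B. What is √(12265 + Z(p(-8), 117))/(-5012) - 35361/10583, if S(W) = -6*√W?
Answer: -35361/10583 - √2*√((239167 - 24530*I*√10)/(39 - 4*I*√10))/5012 ≈ -3.3634 + 6.7783e-9*I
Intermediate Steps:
Z(x, b) = -3/(b - 6*√x)
√(12265 + Z(p(-8), 117))/(-5012) - 35361/10583 = √(12265 - 3/(117 - 6*2*I*√10))/(-5012) - 35361/10583 = √(12265 - 3/(117 - 12*I*√10))*(-1/5012) - 35361*1/10583 = √(12265 - 3/(117 - 12*I*√10))*(-1/5012) - 35361/10583 = -√(12265 - 3/(117 - 12*I*√10))/5012 - 35361/10583 = -35361/10583 - √(12265 - 3/(117 - 12*I*√10))/5012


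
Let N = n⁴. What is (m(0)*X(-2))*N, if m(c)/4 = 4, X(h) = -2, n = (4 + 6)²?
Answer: -3200000000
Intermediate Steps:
n = 100 (n = 10² = 100)
N = 100000000 (N = 100⁴ = 100000000)
m(c) = 16 (m(c) = 4*4 = 16)
(m(0)*X(-2))*N = (16*(-2))*100000000 = -32*100000000 = -3200000000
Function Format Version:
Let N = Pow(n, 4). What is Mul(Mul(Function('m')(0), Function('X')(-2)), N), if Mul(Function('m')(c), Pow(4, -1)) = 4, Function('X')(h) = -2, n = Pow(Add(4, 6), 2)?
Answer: -3200000000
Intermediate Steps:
n = 100 (n = Pow(10, 2) = 100)
N = 100000000 (N = Pow(100, 4) = 100000000)
Function('m')(c) = 16 (Function('m')(c) = Mul(4, 4) = 16)
Mul(Mul(Function('m')(0), Function('X')(-2)), N) = Mul(Mul(16, -2), 100000000) = Mul(-32, 100000000) = -3200000000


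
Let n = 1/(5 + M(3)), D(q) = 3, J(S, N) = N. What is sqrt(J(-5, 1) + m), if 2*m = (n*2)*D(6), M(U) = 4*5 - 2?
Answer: sqrt(598)/23 ≈ 1.0632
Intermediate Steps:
M(U) = 18 (M(U) = 20 - 2 = 18)
n = 1/23 (n = 1/(5 + 18) = 1/23 ≈ 0.043478)
m = 3/23 (m = (((1/23)*2)*3)/2 = ((2/23)*3)/2 = (1/2)*(6/23) = 3/23 ≈ 0.13043)
sqrt(J(-5, 1) + m) = sqrt(1 + 3/23) = sqrt(26/23) = sqrt(598)/23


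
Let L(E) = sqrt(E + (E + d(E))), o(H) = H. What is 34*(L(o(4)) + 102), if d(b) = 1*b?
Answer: 3468 + 68*sqrt(3) ≈ 3585.8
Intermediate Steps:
d(b) = b
L(E) = sqrt(3)*sqrt(E) (L(E) = sqrt(E + (E + E)) = sqrt(E + 2*E) = sqrt(3*E) = sqrt(3)*sqrt(E))
34*(L(o(4)) + 102) = 34*(sqrt(3)*sqrt(4) + 102) = 34*(sqrt(3)*2 + 102) = 34*(2*sqrt(3) + 102) = 34*(102 + 2*sqrt(3)) = 3468 + 68*sqrt(3)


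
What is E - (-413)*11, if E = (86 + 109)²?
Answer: 42568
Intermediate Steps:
E = 38025 (E = 195² = 38025)
E - (-413)*11 = 38025 - (-413)*11 = 38025 - 1*(-4543) = 38025 + 4543 = 42568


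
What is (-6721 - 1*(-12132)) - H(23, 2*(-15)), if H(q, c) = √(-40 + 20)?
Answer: 5411 - 2*I*√5 ≈ 5411.0 - 4.4721*I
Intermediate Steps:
H(q, c) = 2*I*√5 (H(q, c) = √(-20) = 2*I*√5)
(-6721 - 1*(-12132)) - H(23, 2*(-15)) = (-6721 - 1*(-12132)) - 2*I*√5 = (-6721 + 12132) - 2*I*√5 = 5411 - 2*I*√5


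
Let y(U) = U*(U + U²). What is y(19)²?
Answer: 52128400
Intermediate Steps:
y(19)² = (19²*(1 + 19))² = (361*20)² = 7220² = 52128400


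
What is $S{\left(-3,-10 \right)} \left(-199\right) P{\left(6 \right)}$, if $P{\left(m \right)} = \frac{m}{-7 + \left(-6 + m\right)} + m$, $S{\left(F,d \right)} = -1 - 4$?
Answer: $\frac{35820}{7} \approx 5117.1$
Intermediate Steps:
$S{\left(F,d \right)} = -5$ ($S{\left(F,d \right)} = -1 - 4 = -5$)
$P{\left(m \right)} = m + \frac{m}{-13 + m}$ ($P{\left(m \right)} = \frac{m}{-13 + m} + m = m + \frac{m}{-13 + m}$)
$S{\left(-3,-10 \right)} \left(-199\right) P{\left(6 \right)} = \left(-5\right) \left(-199\right) \frac{6 \left(-12 + 6\right)}{-13 + 6} = 995 \cdot 6 \frac{1}{-7} \left(-6\right) = 995 \cdot 6 \left(- \frac{1}{7}\right) \left(-6\right) = 995 \cdot \frac{36}{7} = \frac{35820}{7}$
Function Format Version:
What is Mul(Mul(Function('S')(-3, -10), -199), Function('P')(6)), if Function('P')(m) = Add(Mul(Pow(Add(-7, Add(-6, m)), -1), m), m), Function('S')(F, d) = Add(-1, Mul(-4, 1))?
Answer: Rational(35820, 7) ≈ 5117.1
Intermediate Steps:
Function('S')(F, d) = -5 (Function('S')(F, d) = Add(-1, -4) = -5)
Function('P')(m) = Add(m, Mul(m, Pow(Add(-13, m), -1))) (Function('P')(m) = Add(Mul(Pow(Add(-13, m), -1), m), m) = Add(Mul(m, Pow(Add(-13, m), -1)), m) = Add(m, Mul(m, Pow(Add(-13, m), -1))))
Mul(Mul(Function('S')(-3, -10), -199), Function('P')(6)) = Mul(Mul(-5, -199), Mul(6, Pow(Add(-13, 6), -1), Add(-12, 6))) = Mul(995, Mul(6, Pow(-7, -1), -6)) = Mul(995, Mul(6, Rational(-1, 7), -6)) = Mul(995, Rational(36, 7)) = Rational(35820, 7)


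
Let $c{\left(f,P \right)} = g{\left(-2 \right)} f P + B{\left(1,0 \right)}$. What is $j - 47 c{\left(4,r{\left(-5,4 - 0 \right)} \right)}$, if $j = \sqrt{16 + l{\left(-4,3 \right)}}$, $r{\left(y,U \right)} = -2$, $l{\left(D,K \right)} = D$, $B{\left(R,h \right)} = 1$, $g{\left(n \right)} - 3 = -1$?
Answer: $705 + 2 \sqrt{3} \approx 708.46$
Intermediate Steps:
$g{\left(n \right)} = 2$ ($g{\left(n \right)} = 3 - 1 = 2$)
$c{\left(f,P \right)} = 1 + 2 P f$ ($c{\left(f,P \right)} = 2 f P + 1 = 2 P f + 1 = 1 + 2 P f$)
$j = 2 \sqrt{3}$ ($j = \sqrt{16 - 4} = \sqrt{12} = 2 \sqrt{3} \approx 3.4641$)
$j - 47 c{\left(4,r{\left(-5,4 - 0 \right)} \right)} = 2 \sqrt{3} - 47 \left(1 + 2 \left(-2\right) 4\right) = 2 \sqrt{3} - 47 \left(1 - 16\right) = 2 \sqrt{3} - -705 = 2 \sqrt{3} + 705 = 705 + 2 \sqrt{3}$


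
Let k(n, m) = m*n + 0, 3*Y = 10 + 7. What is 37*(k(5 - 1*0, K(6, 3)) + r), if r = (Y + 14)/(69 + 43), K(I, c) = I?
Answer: 375143/336 ≈ 1116.5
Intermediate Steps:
Y = 17/3 (Y = (10 + 7)/3 = (1/3)*17 = 17/3 ≈ 5.6667)
k(n, m) = m*n
r = 59/336 (r = (17/3 + 14)/(69 + 43) = (59/3)/112 = (59/3)*(1/112) = 59/336 ≈ 0.17560)
37*(k(5 - 1*0, K(6, 3)) + r) = 37*(6*(5 - 1*0) + 59/336) = 37*(6*(5 + 0) + 59/336) = 37*(6*5 + 59/336) = 37*(30 + 59/336) = 37*(10139/336) = 375143/336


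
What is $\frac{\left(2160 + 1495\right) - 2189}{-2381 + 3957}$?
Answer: $\frac{733}{788} \approx 0.9302$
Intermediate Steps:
$\frac{\left(2160 + 1495\right) - 2189}{-2381 + 3957} = \frac{3655 - 2189}{1576} = 1466 \cdot \frac{1}{1576} = \frac{733}{788}$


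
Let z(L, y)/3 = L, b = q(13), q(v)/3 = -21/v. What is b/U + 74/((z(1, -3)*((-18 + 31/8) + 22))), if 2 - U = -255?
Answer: 1965965/631449 ≈ 3.1134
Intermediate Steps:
q(v) = -63/v (q(v) = 3*(-21/v) = -63/v)
b = -63/13 ≈ -4.8462
U = 257 (U = 2 - 1*(-255) = 2 + 255 = 257)
z(L, y) = 3*L
b/U + 74/((z(1, -3)*((-18 + 31/8) + 22))) = -63/13/257 + 74/(((3*1)*((-18 + 31/8) + 22))) = -63/13*1/257 + 74/((3*((-18 + 31*(⅛)) + 22))) = -63/3341 + 74/((3*((-18 + 31/8) + 22))) = -63/3341 + 74/((3*(-113/8 + 22))) = -63/3341 + 74/((3*(63/8))) = -63/3341 + 74/(189/8) = -63/3341 + 74*(8/189) = -63/3341 + 592/189 = 1965965/631449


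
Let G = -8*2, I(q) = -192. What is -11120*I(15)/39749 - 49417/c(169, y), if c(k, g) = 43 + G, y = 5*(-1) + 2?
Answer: -1906630253/1073223 ≈ -1776.5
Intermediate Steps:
G = -16
y = -3 (y = -5 + 2 = -3)
c(k, g) = 27 (c(k, g) = 43 - 16 = 27)
-11120*I(15)/39749 - 49417/c(169, y) = -11120/(39749/(-192)) - 49417/27 = -11120/(39749*(-1/192)) - 49417*1/27 = -11120/(-39749/192) - 49417/27 = -11120*(-192/39749) - 49417/27 = 2135040/39749 - 49417/27 = -1906630253/1073223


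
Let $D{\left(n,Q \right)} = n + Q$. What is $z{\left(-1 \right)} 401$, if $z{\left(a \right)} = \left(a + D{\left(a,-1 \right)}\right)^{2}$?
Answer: $3609$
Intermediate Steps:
$D{\left(n,Q \right)} = Q + n$
$z{\left(a \right)} = \left(-1 + 2 a\right)^{2}$ ($z{\left(a \right)} = \left(a + \left(-1 + a\right)\right)^{2} = \left(-1 + 2 a\right)^{2}$)
$z{\left(-1 \right)} 401 = \left(-1 + 2 \left(-1\right)\right)^{2} \cdot 401 = \left(-1 - 2\right)^{2} \cdot 401 = \left(-3\right)^{2} \cdot 401 = 9 \cdot 401 = 3609$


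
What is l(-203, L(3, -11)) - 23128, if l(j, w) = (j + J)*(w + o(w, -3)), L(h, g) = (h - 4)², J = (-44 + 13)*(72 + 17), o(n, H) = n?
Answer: -29052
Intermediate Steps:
J = -2759 (J = -31*89 = -2759)
L(h, g) = (-4 + h)²
l(j, w) = 2*w*(-2759 + j) (l(j, w) = (j - 2759)*(w + w) = (-2759 + j)*(2*w) = 2*w*(-2759 + j))
l(-203, L(3, -11)) - 23128 = 2*(-4 + 3)²*(-2759 - 203) - 23128 = 2*(-1)²*(-2962) - 23128 = 2*1*(-2962) - 23128 = -5924 - 23128 = -29052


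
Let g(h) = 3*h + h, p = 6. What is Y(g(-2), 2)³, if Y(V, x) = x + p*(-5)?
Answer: -21952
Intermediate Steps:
g(h) = 4*h
Y(V, x) = -30 + x (Y(V, x) = x + 6*(-5) = x - 30 = -30 + x)
Y(g(-2), 2)³ = (-30 + 2)³ = (-28)³ = -21952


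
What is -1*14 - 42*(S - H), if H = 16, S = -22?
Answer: 1582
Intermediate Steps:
-1*14 - 42*(S - H) = -1*14 - 42*(-22 - 1*16) = -14 - 42*(-22 - 16) = -14 - 42*(-38) = -14 + 1596 = 1582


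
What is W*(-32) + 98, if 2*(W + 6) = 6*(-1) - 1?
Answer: 402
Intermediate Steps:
W = -19/2 (W = -6 + (6*(-1) - 1)/2 = -6 + (-6 - 1)/2 = -6 + (½)*(-7) = -6 - 7/2 = -19/2 ≈ -9.5000)
W*(-32) + 98 = -19/2*(-32) + 98 = 304 + 98 = 402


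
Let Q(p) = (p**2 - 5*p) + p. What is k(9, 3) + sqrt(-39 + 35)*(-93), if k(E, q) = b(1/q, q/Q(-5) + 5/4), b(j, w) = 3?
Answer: 3 - 186*I ≈ 3.0 - 186.0*I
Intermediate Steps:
Q(p) = p**2 - 4*p
k(E, q) = 3
k(9, 3) + sqrt(-39 + 35)*(-93) = 3 + sqrt(-39 + 35)*(-93) = 3 + sqrt(-4)*(-93) = 3 + (2*I)*(-93) = 3 - 186*I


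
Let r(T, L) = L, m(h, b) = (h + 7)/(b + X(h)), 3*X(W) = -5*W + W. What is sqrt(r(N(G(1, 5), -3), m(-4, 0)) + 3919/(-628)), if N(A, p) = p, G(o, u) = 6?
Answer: I*sqrt(2239291)/628 ≈ 2.3828*I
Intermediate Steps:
X(W) = -4*W/3 (X(W) = (-5*W + W)/3 = (-4*W)/3 = -4*W/3)
m(h, b) = (7 + h)/(b - 4*h/3) (m(h, b) = (h + 7)/(b - 4*h/3) = (7 + h)/(b - 4*h/3))
sqrt(r(N(G(1, 5), -3), m(-4, 0)) + 3919/(-628)) = sqrt(3*(7 - 4)/(-4*(-4) + 3*0) + 3919/(-628)) = sqrt(3*3/(16 + 0) + 3919*(-1/628)) = sqrt(3*3/16 - 3919/628) = sqrt(3*(1/16)*3 - 3919/628) = sqrt(9/16 - 3919/628) = sqrt(-14263/2512) = I*sqrt(2239291)/628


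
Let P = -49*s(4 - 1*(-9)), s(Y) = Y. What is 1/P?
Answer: -1/637 ≈ -0.0015699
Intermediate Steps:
P = -637 (P = -49*(4 - 1*(-9)) = -49*(4 + 9) = -49*13 = -637)
1/P = 1/(-637) = -1/637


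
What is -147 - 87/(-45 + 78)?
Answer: -1646/11 ≈ -149.64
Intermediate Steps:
-147 - 87/(-45 + 78) = -147 - 87/33 = -147 - 87*1/33 = -147 - 29/11 = -1646/11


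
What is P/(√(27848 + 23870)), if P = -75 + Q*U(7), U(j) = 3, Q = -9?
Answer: -51*√51718/25859 ≈ -0.44852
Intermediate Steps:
P = -102 (P = -75 - 9*3 = -75 - 27 = -102)
P/(√(27848 + 23870)) = -102/√(27848 + 23870) = -102*√51718/51718 = -51*√51718/25859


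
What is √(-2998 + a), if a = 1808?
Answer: I*√1190 ≈ 34.496*I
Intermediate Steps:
√(-2998 + a) = √(-2998 + 1808) = √(-1190) = I*√1190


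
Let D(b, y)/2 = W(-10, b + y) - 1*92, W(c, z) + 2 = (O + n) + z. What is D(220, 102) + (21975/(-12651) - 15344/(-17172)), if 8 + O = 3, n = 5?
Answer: 8239963123/18103581 ≈ 455.16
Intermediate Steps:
O = -5 (O = -8 + 3 = -5)
W(c, z) = -2 + z (W(c, z) = -2 + ((-5 + 5) + z) = -2 + (0 + z) = -2 + z)
D(b, y) = -188 + 2*b + 2*y (D(b, y) = 2*((-2 + (b + y)) - 1*92) = 2*((-2 + b + y) - 92) = 2*(-94 + b + y) = -188 + 2*b + 2*y)
D(220, 102) + (21975/(-12651) - 15344/(-17172)) = (-188 + 2*220 + 2*102) + (21975/(-12651) - 15344/(-17172)) = (-188 + 440 + 204) + (21975*(-1/12651) - 15344*(-1/17172)) = 456 + (-7325/4217 + 3836/4293) = 456 - 15269813/18103581 = 8239963123/18103581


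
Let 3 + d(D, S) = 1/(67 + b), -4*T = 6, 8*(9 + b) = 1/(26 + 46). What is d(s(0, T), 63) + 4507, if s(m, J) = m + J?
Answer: 150474712/33409 ≈ 4504.0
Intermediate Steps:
b = -5183/576 (b = -9 + 1/(8*(26 + 46)) = -9 + (⅛)/72 = -9 + (⅛)*(1/72) = -9 + 1/576 = -5183/576 ≈ -8.9983)
T = -3/2 (T = -¼*6 = -3/2 ≈ -1.5000)
s(m, J) = J + m
d(D, S) = -99651/33409 (d(D, S) = -3 + 1/(67 - 5183/576) = -3 + 1/(33409/576) = -3 + 576/33409 = -99651/33409)
d(s(0, T), 63) + 4507 = -99651/33409 + 4507 = 150474712/33409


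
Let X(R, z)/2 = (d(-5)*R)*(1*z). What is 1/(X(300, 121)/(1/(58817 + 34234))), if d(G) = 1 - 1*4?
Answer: -1/20266507800 ≈ -4.9342e-11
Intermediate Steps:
d(G) = -3 (d(G) = 1 - 4 = -3)
X(R, z) = -6*R*z (X(R, z) = 2*((-3*R)*(1*z)) = 2*((-3*R)*z) = 2*(-3*R*z) = -6*R*z)
1/(X(300, 121)/(1/(58817 + 34234))) = 1/((-6*300*121)/(1/(58817 + 34234))) = 1/(-217800/(1/93051)) = 1/(-217800/1/93051) = 1/(-217800*93051) = 1/(-20266507800) = -1/20266507800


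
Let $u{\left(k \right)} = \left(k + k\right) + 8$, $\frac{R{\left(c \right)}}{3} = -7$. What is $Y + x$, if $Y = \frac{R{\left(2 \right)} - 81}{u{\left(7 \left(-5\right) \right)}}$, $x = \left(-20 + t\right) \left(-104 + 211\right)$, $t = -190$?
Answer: $- \frac{696519}{31} \approx -22468.0$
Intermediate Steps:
$R{\left(c \right)} = -21$ ($R{\left(c \right)} = 3 \left(-7\right) = -21$)
$x = -22470$ ($x = \left(-20 - 190\right) \left(-104 + 211\right) = \left(-210\right) 107 = -22470$)
$u{\left(k \right)} = 8 + 2 k$ ($u{\left(k \right)} = 2 k + 8 = 8 + 2 k$)
$Y = \frac{51}{31}$ ($Y = \frac{-21 - 81}{8 + 2 \cdot 7 \left(-5\right)} = - \frac{102}{8 + 2 \left(-35\right)} = - \frac{102}{8 - 70} = - \frac{102}{-62} = \left(-102\right) \left(- \frac{1}{62}\right) = \frac{51}{31} \approx 1.6452$)
$Y + x = \frac{51}{31} - 22470 = - \frac{696519}{31}$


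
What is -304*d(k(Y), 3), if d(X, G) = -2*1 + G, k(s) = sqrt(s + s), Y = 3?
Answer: -304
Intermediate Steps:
k(s) = sqrt(2)*sqrt(s) (k(s) = sqrt(2*s) = sqrt(2)*sqrt(s))
d(X, G) = -2 + G
-304*d(k(Y), 3) = -304*(-2 + 3) = -304*1 = -304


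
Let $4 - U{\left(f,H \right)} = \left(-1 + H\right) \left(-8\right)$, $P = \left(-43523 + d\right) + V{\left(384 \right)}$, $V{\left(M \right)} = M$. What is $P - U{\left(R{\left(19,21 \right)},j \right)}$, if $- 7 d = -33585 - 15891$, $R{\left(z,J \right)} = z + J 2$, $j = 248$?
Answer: $-38051$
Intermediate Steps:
$R{\left(z,J \right)} = z + 2 J$
$d = 7068$ ($d = - \frac{-33585 - 15891}{7} = \left(- \frac{1}{7}\right) \left(-49476\right) = 7068$)
$P = -36071$ ($P = \left(-43523 + 7068\right) + 384 = -36455 + 384 = -36071$)
$U{\left(f,H \right)} = -4 + 8 H$ ($U{\left(f,H \right)} = 4 - \left(-1 + H\right) \left(-8\right) = 4 - \left(8 - 8 H\right) = 4 + \left(-8 + 8 H\right) = -4 + 8 H$)
$P - U{\left(R{\left(19,21 \right)},j \right)} = -36071 - \left(-4 + 8 \cdot 248\right) = -36071 - \left(-4 + 1984\right) = -36071 - 1980 = -38051$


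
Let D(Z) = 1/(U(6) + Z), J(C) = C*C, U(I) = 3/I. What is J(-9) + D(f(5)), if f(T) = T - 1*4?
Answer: 245/3 ≈ 81.667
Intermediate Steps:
f(T) = -4 + T (f(T) = T - 4 = -4 + T)
J(C) = C**2
D(Z) = 1/(1/2 + Z) (D(Z) = 1/(3/6 + Z) = 1/(3*(1/6) + Z) = 1/(1/2 + Z))
J(-9) + D(f(5)) = (-9)**2 + 2/(1 + 2*(-4 + 5)) = 81 + 2/(1 + 2*1) = 81 + 2/(1 + 2) = 81 + 2/3 = 245/3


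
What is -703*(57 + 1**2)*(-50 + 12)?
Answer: 1549412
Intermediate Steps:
-703*(57 + 1**2)*(-50 + 12) = -703*(57 + 1)*(-38) = -40774*(-38) = -703*(-2204) = 1549412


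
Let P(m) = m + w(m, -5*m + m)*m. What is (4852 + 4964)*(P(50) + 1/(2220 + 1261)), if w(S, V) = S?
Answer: 87132224616/3481 ≈ 2.5031e+7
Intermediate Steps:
P(m) = m + m² (P(m) = m + m*m = m + m²)
(4852 + 4964)*(P(50) + 1/(2220 + 1261)) = (4852 + 4964)*(50*(1 + 50) + 1/(2220 + 1261)) = 9816*(50*51 + 1/3481) = 9816*(2550 + 1/3481) = 9816*(8876551/3481) = 87132224616/3481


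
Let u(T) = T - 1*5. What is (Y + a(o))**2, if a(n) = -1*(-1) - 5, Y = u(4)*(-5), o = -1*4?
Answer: 1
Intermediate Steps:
u(T) = -5 + T (u(T) = T - 5 = -5 + T)
o = -4
Y = 5 (Y = (-5 + 4)*(-5) = -1*(-5) = 5)
a(n) = -4 (a(n) = 1 - 5 = -4)
(Y + a(o))**2 = (5 - 4)**2 = 1**2 = 1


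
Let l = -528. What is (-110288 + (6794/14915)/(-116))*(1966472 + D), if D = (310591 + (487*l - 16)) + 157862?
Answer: -207774447913658561/865070 ≈ -2.4018e+11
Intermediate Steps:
D = 211301 (D = (310591 + (487*(-528) - 16)) + 157862 = (310591 + (-257136 - 16)) + 157862 = (310591 - 257152) + 157862 = 53439 + 157862 = 211301)
(-110288 + (6794/14915)/(-116))*(1966472 + D) = (-110288 + (6794/14915)/(-116))*(1966472 + 211301) = (-110288 + (6794*(1/14915))*(-1/116))*2177773 = (-110288 + (6794/14915)*(-1/116))*2177773 = (-110288 - 3397/865070)*2177773 = -95406843557/865070*2177773 = -207774447913658561/865070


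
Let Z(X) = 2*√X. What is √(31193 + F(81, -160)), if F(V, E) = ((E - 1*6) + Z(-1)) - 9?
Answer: √(31018 + 2*I) ≈ 176.12 + 0.0057*I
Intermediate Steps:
F(V, E) = -15 + E + 2*I (F(V, E) = ((E - 1*6) + 2*√(-1)) - 9 = ((E - 6) + 2*I) - 9 = ((-6 + E) + 2*I) - 9 = (-6 + E + 2*I) - 9 = -15 + E + 2*I)
√(31193 + F(81, -160)) = √(31193 + (-15 - 160 + 2*I)) = √(31193 + (-175 + 2*I)) = √(31018 + 2*I)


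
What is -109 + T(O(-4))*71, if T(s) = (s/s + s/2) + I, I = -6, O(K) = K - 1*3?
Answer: -1425/2 ≈ -712.50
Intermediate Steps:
O(K) = -3 + K (O(K) = K - 3 = -3 + K)
T(s) = -5 + s/2 (T(s) = (s/s + s/2) - 6 = (1 + s*(½)) - 6 = (1 + s/2) - 6 = -5 + s/2)
-109 + T(O(-4))*71 = -109 + (-5 + (-3 - 4)/2)*71 = -109 + (-5 + (½)*(-7))*71 = -109 + (-5 - 7/2)*71 = -109 - 17/2*71 = -109 - 1207/2 = -1425/2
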